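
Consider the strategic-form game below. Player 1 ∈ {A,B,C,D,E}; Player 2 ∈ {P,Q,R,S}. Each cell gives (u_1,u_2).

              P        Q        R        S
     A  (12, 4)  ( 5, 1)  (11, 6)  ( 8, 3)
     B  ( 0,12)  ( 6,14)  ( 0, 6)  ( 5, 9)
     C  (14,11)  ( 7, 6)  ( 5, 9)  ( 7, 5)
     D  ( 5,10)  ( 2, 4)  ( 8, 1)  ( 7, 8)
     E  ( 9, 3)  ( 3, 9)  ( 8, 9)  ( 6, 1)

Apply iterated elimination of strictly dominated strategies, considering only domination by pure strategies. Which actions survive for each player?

P1 drop B (C beats it: P:14>0 Q:7>6 R:5>0 S:7>5)
P1 drop D (A beats it: P:12>5 Q:5>2 R:11>8 S:8>7)
P1 drop E (A beats it: P:12>9 Q:5>3 R:11>8 S:8>6)
P2 drop Q (P beats it: A:4>1 C:11>6)
P2 drop S (P beats it: A:4>3 C:11>5)
P1→{A,C} P2→{P,R}

IESDS → P1:{A,C} P2:{P,R}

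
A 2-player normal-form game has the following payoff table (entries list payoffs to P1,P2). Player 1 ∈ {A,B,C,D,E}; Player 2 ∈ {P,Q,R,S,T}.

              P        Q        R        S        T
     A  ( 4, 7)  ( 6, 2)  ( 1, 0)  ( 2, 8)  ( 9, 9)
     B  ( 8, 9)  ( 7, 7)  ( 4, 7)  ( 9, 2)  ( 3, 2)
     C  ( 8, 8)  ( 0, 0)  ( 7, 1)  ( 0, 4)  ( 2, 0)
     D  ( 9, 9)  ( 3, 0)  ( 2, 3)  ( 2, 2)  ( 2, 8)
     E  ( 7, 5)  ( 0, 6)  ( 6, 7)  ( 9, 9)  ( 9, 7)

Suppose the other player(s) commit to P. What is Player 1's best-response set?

BR_1 = {D}

u_1(A vs P) = 4
u_1(B vs P) = 8
u_1(C vs P) = 8
u_1(D vs P) = 9
u_1(E vs P) = 7
max payoff 9 at {D}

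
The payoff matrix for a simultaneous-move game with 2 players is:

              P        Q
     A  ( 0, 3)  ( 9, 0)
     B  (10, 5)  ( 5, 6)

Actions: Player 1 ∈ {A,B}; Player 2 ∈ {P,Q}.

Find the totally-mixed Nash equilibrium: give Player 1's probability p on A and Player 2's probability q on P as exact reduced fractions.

P1 mixes 1/4 on A; P2 mixes 2/7 on P

P1 indiff ⇒ q·0+(1-q)·9 = q·10+(1-q)·5 ⇒ q(-10) = (1-q)(-4) ⇒ q = 2/7
P2 indiff ⇒ p·3+(1-p)·5 = p·0+(1-p)·6 ⇒ p(3) = (1-p)(1) ⇒ p = 1/4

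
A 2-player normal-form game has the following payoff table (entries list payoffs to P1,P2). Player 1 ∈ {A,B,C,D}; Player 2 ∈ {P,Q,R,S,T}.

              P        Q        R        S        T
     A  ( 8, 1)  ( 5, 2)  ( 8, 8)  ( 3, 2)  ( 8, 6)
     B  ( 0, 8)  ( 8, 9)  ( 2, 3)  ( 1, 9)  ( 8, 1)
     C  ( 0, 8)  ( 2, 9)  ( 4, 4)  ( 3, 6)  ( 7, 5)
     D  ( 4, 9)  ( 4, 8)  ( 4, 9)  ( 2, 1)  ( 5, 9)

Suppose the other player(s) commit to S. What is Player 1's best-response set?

u_1(A vs S) = 3
u_1(B vs S) = 1
u_1(C vs S) = 3
u_1(D vs S) = 2
max payoff 3 at {A,C}

argmax u_1 = {A,C}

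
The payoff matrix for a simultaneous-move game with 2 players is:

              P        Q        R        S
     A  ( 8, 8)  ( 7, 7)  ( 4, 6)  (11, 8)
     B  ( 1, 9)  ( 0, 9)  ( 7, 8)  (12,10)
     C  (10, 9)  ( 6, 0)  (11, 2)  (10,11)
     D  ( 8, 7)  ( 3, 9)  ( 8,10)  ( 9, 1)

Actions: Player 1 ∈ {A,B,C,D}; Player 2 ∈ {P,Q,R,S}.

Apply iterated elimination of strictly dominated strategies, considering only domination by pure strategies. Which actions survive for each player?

P1 drop D (C beats it: P:10>8 Q:6>3 R:11>8 S:10>9)
P2 drop Q (S beats it: A:8>7 B:10>9 C:11>0)
P2 drop R (P beats it: A:8>6 B:9>8 C:9>2)
P1→{A,B,C} P2→{P,S}

IESDS → P1:{A,B,C} P2:{P,S}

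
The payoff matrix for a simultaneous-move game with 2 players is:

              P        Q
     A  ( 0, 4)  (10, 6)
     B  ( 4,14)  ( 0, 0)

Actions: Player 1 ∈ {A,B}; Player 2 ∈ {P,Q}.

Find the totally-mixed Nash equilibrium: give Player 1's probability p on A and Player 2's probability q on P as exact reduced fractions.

p=7/8, q=5/7

P1 indiff ⇒ q·0+(1-q)·10 = q·4+(1-q)·0 ⇒ q(-4) = (1-q)(-10) ⇒ q = 5/7
P2 indiff ⇒ p·4+(1-p)·14 = p·6+(1-p)·0 ⇒ p(-2) = (1-p)(-14) ⇒ p = 7/8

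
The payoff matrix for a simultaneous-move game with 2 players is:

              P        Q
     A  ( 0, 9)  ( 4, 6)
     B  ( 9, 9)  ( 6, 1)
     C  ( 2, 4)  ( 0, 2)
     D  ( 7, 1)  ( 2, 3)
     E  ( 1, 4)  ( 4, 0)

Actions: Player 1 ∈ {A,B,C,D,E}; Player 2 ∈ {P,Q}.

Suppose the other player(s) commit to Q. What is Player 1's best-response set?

argmax u_1 = {B}

u_1(A vs Q) = 4
u_1(B vs Q) = 6
u_1(C vs Q) = 0
u_1(D vs Q) = 2
u_1(E vs Q) = 4
max payoff 6 at {B}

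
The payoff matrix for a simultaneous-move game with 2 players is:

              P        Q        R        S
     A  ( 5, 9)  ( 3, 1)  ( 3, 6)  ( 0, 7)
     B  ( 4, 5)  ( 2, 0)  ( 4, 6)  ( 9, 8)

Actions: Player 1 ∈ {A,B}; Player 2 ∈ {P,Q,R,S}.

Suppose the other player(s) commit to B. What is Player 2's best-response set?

argmax u_2 = {S}

u_2(P vs B) = 5
u_2(Q vs B) = 0
u_2(R vs B) = 6
u_2(S vs B) = 8
max payoff 8 at {S}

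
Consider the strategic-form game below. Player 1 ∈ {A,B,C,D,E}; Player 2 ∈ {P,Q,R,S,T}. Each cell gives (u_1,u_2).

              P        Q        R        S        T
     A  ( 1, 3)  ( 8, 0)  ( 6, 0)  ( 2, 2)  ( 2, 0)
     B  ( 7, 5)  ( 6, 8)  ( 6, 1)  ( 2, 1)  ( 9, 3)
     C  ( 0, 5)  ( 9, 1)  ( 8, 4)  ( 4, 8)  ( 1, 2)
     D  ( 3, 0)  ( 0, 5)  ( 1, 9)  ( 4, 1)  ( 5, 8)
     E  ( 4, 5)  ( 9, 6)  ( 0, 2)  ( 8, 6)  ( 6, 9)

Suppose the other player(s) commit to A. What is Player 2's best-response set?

P2 best: {P}

u_2(P vs A) = 3
u_2(Q vs A) = 0
u_2(R vs A) = 0
u_2(S vs A) = 2
u_2(T vs A) = 0
max payoff 3 at {P}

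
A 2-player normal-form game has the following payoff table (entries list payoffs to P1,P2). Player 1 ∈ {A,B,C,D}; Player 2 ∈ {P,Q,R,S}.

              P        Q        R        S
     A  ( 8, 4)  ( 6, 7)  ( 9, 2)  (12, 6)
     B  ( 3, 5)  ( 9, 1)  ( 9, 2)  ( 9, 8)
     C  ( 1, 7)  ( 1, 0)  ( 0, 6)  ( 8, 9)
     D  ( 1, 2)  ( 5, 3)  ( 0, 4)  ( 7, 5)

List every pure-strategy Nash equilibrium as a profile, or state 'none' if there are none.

(A,P): not NE [P2→Q gives 7>4]
(A,Q): not NE [P1→B gives 9>6]
(A,R): not NE [P2→Q gives 7>2]
(A,S): not NE [P2→Q gives 7>6]
(B,P): not NE [P1→A gives 8>3; P2→S gives 8>5]
(B,Q): not NE [P2→S gives 8>1]
(B,R): not NE [P2→S gives 8>2]
(B,S): not NE [P1→A gives 12>9]
(C,P): not NE [P1→A gives 8>1; P2→S gives 9>7]
(C,Q): not NE [P1→B gives 9>1; P2→S gives 9>0]
(C,R): not NE [P1→B gives 9>0; P2→S gives 9>6]
(C,S): not NE [P1→A gives 12>8]
(D,P): not NE [P1→A gives 8>1; P2→S gives 5>2]
(D,Q): not NE [P1→B gives 9>5; P2→S gives 5>3]
(D,R): not NE [P1→B gives 9>0; P2→S gives 5>4]
(D,S): not NE [P1→A gives 12>7]

Equilibria: none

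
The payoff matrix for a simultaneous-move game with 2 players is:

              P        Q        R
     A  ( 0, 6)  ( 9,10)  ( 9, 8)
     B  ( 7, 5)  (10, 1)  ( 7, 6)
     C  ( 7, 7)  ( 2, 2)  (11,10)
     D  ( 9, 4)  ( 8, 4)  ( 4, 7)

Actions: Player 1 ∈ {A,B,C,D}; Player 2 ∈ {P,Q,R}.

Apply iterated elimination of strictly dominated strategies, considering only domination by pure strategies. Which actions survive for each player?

IESDS → P1:{A,B,C} P2:{Q,R}

P2 drop P (R beats it: A:8>6 B:6>5 C:10>7 D:7>4)
P1 drop D (A beats it: Q:9>8 R:9>4)
P1→{A,B,C} P2→{Q,R}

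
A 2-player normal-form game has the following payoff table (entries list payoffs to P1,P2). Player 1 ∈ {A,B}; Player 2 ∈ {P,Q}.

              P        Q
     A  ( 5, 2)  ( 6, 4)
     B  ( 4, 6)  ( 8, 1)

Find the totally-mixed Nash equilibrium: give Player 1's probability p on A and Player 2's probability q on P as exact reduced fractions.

(p,q) = (5/7, 2/3)

P1 indiff ⇒ q·5+(1-q)·6 = q·4+(1-q)·8 ⇒ q(1) = (1-q)(2) ⇒ q = 2/3
P2 indiff ⇒ p·2+(1-p)·6 = p·4+(1-p)·1 ⇒ p(-2) = (1-p)(-5) ⇒ p = 5/7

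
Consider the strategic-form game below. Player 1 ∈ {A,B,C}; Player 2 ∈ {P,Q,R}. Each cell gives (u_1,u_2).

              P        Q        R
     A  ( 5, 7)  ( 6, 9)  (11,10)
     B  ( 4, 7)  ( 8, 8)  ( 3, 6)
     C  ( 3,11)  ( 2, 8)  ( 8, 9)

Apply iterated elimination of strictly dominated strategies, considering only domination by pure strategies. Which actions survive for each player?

P1 drop C (A beats it: P:5>3 Q:6>2 R:11>8)
P2 drop P (Q beats it: A:9>7 B:8>7)
P1→{A,B} P2→{Q,R}

Remaining: P1:{A,B} P2:{Q,R}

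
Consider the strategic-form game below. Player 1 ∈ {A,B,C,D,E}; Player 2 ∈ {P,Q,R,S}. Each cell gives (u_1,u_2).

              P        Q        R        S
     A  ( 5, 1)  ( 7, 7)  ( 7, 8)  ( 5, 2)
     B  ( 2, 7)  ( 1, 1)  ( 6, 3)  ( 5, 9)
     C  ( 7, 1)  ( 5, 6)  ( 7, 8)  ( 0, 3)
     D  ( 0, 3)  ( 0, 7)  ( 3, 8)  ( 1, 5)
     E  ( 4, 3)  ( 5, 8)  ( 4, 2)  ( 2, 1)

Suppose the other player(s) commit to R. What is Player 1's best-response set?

P1 best: {A,C}

u_1(A vs R) = 7
u_1(B vs R) = 6
u_1(C vs R) = 7
u_1(D vs R) = 3
u_1(E vs R) = 4
max payoff 7 at {A,C}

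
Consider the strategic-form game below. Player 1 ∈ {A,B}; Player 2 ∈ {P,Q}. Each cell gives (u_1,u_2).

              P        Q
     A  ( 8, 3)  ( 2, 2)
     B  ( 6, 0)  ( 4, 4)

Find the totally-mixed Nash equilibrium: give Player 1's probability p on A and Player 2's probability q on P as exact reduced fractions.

P1 indiff ⇒ q·8+(1-q)·2 = q·6+(1-q)·4 ⇒ q(2) = (1-q)(2) ⇒ q = 1/2
P2 indiff ⇒ p·3+(1-p)·0 = p·2+(1-p)·4 ⇒ p(1) = (1-p)(4) ⇒ p = 4/5

(p,q) = (4/5, 1/2)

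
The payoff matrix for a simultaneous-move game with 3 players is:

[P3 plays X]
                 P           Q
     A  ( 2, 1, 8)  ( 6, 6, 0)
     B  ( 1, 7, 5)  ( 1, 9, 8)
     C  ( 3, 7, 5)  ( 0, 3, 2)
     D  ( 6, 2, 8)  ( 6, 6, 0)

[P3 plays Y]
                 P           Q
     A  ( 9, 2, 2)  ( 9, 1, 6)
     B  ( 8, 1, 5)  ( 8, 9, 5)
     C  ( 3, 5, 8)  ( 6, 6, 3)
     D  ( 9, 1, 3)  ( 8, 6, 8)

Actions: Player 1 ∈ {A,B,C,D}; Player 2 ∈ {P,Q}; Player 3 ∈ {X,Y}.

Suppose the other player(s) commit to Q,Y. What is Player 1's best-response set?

P1 best: {A}

u_1(A vs Q,Y) = 9
u_1(B vs Q,Y) = 8
u_1(C vs Q,Y) = 6
u_1(D vs Q,Y) = 8
max payoff 9 at {A}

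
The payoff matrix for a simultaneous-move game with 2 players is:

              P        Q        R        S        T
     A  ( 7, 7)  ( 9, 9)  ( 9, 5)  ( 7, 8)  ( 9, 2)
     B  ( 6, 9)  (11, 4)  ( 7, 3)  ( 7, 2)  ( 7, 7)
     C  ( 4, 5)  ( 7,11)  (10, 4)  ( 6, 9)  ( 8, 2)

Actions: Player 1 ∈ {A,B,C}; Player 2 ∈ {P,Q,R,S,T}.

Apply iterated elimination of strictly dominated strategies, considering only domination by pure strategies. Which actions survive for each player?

Remaining: P1:{A,B} P2:{P,Q}

P2 drop R (P beats it: A:7>5 B:9>3 C:5>4)
P1 drop C (A beats it: P:7>4 Q:9>7 S:7>6 T:9>8)
P2 drop S (Q beats it: A:9>8 B:4>2)
P2 drop T (P beats it: A:7>2 B:9>7)
P1→{A,B} P2→{P,Q}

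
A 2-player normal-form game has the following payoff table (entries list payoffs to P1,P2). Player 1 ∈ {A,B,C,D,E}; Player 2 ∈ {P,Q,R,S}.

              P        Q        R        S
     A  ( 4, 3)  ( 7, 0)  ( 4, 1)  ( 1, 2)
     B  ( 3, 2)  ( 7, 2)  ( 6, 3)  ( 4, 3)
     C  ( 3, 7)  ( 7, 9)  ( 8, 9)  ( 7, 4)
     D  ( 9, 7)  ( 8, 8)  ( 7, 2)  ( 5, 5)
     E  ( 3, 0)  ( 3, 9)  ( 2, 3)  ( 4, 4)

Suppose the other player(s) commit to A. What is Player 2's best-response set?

u_2(P vs A) = 3
u_2(Q vs A) = 0
u_2(R vs A) = 1
u_2(S vs A) = 2
max payoff 3 at {P}

argmax u_2 = {P}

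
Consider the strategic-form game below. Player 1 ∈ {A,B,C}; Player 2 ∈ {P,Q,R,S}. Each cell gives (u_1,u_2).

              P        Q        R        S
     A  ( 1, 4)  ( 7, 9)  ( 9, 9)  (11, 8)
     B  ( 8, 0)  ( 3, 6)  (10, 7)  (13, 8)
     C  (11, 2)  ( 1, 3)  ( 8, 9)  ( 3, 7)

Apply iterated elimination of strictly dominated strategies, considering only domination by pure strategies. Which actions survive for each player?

P2 drop P (Q beats it: A:9>4 B:6>0 C:3>2)
P1 drop C (A beats it: Q:7>1 R:9>8 S:11>3)
P1→{A,B} P2→{Q,R,S}

Remaining: P1:{A,B} P2:{Q,R,S}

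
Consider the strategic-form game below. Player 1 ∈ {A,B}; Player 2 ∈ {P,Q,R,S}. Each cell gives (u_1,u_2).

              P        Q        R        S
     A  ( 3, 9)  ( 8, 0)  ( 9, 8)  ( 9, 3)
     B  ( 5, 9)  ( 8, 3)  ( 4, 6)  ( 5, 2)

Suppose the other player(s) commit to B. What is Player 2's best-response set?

P2 best: {P}

u_2(P vs B) = 9
u_2(Q vs B) = 3
u_2(R vs B) = 6
u_2(S vs B) = 2
max payoff 9 at {P}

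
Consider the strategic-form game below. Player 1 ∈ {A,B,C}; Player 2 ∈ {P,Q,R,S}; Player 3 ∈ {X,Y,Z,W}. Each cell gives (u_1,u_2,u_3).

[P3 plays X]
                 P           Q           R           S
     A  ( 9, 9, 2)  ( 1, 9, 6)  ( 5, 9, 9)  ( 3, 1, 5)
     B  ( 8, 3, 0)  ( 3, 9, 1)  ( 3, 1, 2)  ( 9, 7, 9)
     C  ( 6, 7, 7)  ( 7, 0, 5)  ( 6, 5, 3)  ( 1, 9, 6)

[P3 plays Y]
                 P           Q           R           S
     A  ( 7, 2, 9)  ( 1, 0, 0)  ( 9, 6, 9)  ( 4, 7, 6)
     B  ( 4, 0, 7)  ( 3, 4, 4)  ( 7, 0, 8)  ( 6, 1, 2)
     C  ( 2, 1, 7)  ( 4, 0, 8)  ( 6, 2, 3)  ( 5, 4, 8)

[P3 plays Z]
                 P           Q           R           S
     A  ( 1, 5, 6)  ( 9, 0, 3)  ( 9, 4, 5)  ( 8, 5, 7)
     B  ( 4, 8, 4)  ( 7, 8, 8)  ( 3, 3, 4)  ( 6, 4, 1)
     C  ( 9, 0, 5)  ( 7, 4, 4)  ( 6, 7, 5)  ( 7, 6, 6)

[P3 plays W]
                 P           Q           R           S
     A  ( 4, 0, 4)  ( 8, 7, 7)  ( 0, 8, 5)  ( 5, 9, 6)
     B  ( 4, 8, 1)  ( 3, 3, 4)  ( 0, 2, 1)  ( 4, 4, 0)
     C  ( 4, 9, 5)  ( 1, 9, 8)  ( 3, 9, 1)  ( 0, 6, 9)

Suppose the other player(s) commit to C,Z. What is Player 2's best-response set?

u_2(P vs C,Z) = 0
u_2(Q vs C,Z) = 4
u_2(R vs C,Z) = 7
u_2(S vs C,Z) = 6
max payoff 7 at {R}

argmax u_2 = {R}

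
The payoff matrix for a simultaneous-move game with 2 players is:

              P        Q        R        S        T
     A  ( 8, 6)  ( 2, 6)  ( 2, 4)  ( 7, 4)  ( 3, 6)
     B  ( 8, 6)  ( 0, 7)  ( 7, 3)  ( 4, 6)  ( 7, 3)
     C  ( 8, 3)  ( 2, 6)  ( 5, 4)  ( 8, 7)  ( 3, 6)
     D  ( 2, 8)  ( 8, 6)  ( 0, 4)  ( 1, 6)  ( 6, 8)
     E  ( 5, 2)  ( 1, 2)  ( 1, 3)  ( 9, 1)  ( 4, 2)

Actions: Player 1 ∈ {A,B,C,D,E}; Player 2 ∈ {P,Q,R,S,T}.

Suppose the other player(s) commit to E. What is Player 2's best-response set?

BR_2 = {R}

u_2(P vs E) = 2
u_2(Q vs E) = 2
u_2(R vs E) = 3
u_2(S vs E) = 1
u_2(T vs E) = 2
max payoff 3 at {R}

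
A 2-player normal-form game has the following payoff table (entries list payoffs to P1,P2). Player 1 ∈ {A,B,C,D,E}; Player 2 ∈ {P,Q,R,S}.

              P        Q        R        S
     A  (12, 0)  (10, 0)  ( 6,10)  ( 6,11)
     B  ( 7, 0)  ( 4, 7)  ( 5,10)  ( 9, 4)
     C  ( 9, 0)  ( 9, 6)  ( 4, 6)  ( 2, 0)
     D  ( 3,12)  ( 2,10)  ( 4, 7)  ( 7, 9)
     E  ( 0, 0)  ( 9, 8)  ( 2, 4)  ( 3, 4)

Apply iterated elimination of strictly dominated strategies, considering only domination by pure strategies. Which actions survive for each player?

IESDS → P1:{A,B} P2:{R,S}

P1 drop C (A beats it: P:12>9 Q:10>9 R:6>4 S:6>2)
P1 drop D (B beats it: P:7>3 Q:4>2 R:5>4 S:9>7)
P1 drop E (A beats it: P:12>0 Q:10>9 R:6>2 S:6>3)
P2 drop P (R beats it: A:10>0 B:10>0)
P2 drop Q (R beats it: A:10>0 B:10>7)
P1→{A,B} P2→{R,S}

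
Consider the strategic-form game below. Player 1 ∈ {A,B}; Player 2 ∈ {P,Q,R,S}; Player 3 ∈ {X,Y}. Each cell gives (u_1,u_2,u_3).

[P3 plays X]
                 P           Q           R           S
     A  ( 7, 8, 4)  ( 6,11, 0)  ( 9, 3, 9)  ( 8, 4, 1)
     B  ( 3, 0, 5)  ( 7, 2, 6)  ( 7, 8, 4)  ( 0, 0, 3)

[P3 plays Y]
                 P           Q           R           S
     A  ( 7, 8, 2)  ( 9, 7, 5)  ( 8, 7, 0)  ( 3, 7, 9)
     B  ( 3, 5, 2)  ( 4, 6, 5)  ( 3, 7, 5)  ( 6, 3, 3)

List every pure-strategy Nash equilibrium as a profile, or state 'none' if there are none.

PSNE: ∅

(A,P,X): not NE [P2→Q gives 11>8]
(A,P,Y): not NE [P3→X gives 4>2]
(A,Q,X): not NE [P1→B gives 7>6; P3→Y gives 5>0]
(A,Q,Y): not NE [P2→P gives 8>7]
(A,R,X): not NE [P2→Q gives 11>3]
(A,R,Y): not NE [P2→P gives 8>7; P3→X gives 9>0]
(A,S,X): not NE [P2→Q gives 11>4; P3→Y gives 9>1]
(A,S,Y): not NE [P1→B gives 6>3; P2→P gives 8>7]
(B,P,X): not NE [P1→A gives 7>3; P2→R gives 8>0]
(B,P,Y): not NE [P1→A gives 7>3; P2→R gives 7>5; P3→X gives 5>2]
(B,Q,X): not NE [P2→R gives 8>2]
(B,Q,Y): not NE [P1→A gives 9>4; P2→R gives 7>6; P3→X gives 6>5]
(B,R,X): not NE [P1→A gives 9>7; P3→Y gives 5>4]
(B,R,Y): not NE [P1→A gives 8>3]
(B,S,X): not NE [P1→A gives 8>0; P2→R gives 8>0]
(B,S,Y): not NE [P2→R gives 7>3]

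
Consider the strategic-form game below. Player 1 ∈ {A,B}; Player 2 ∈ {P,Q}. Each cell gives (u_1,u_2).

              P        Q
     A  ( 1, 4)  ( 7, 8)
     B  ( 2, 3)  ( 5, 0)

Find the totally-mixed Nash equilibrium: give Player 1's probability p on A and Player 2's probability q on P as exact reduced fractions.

P1 indiff ⇒ q·1+(1-q)·7 = q·2+(1-q)·5 ⇒ q(-1) = (1-q)(-2) ⇒ q = 2/3
P2 indiff ⇒ p·4+(1-p)·3 = p·8+(1-p)·0 ⇒ p(-4) = (1-p)(-3) ⇒ p = 3/7

(p,q) = (3/7, 2/3)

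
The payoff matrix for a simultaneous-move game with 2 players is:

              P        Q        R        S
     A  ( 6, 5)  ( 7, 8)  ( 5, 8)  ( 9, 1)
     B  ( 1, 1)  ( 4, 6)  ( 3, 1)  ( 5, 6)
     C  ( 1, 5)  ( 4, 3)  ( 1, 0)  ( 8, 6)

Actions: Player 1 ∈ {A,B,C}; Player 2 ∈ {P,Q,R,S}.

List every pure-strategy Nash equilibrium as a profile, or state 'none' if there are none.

(A,P): not NE [P2→R gives 8>5]
(A,Q): NE
(A,R): NE
(A,S): not NE [P2→R gives 8>1]
(B,P): not NE [P1→A gives 6>1; P2→S gives 6>1]
(B,Q): not NE [P1→A gives 7>4]
(B,R): not NE [P1→A gives 5>3; P2→S gives 6>1]
(B,S): not NE [P1→A gives 9>5]
(C,P): not NE [P1→A gives 6>1; P2→S gives 6>5]
(C,Q): not NE [P1→A gives 7>4; P2→S gives 6>3]
(C,R): not NE [P1→A gives 5>1; P2→S gives 6>0]
(C,S): not NE [P1→A gives 9>8]

PSNE = {(A,Q), (A,R)}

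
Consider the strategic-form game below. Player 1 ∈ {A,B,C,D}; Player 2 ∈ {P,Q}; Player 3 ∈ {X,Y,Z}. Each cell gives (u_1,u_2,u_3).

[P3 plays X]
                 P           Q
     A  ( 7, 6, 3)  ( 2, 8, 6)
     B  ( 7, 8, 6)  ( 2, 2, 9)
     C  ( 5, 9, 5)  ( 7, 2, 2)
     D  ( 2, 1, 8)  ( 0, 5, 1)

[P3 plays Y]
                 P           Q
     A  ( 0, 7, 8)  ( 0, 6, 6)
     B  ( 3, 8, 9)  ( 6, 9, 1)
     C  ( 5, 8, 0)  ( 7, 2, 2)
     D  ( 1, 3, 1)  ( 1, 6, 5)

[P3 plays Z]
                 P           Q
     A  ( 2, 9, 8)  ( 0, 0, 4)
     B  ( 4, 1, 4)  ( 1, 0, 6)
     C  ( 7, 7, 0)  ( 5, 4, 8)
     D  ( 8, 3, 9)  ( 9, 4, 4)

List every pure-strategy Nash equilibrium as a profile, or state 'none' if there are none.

(A,P,X): not NE [P2→Q gives 8>6; P3→Z gives 8>3]
(A,P,Y): not NE [P1→C gives 5>0]
(A,P,Z): not NE [P1→D gives 8>2]
(A,Q,X): not NE [P1→C gives 7>2]
(A,Q,Y): not NE [P1→C gives 7>0; P2→P gives 7>6]
(A,Q,Z): not NE [P1→D gives 9>0; P2→P gives 9>0; P3→Y gives 6>4]
(B,P,X): not NE [P3→Y gives 9>6]
(B,P,Y): not NE [P1→C gives 5>3; P2→Q gives 9>8]
(B,P,Z): not NE [P1→D gives 8>4; P3→Y gives 9>4]
(B,Q,X): not NE [P1→C gives 7>2; P2→P gives 8>2]
(B,Q,Y): not NE [P1→C gives 7>6; P3→X gives 9>1]
(B,Q,Z): not NE [P1→D gives 9>1; P2→P gives 1>0; P3→X gives 9>6]
(C,P,X): not NE [P1→B gives 7>5]
(C,P,Y): not NE [P3→X gives 5>0]
(C,P,Z): not NE [P1→D gives 8>7; P3→X gives 5>0]
(C,Q,X): not NE [P2→P gives 9>2; P3→Z gives 8>2]
(C,Q,Y): not NE [P2→P gives 8>2; P3→Z gives 8>2]
(C,Q,Z): not NE [P1→D gives 9>5; P2→P gives 7>4]
(D,P,X): not NE [P1→B gives 7>2; P2→Q gives 5>1; P3→Z gives 9>8]
(D,P,Y): not NE [P1→C gives 5>1; P2→Q gives 6>3; P3→Z gives 9>1]
(D,P,Z): not NE [P2→Q gives 4>3]
(D,Q,X): not NE [P1→C gives 7>0; P3→Y gives 5>1]
(D,Q,Y): not NE [P1→C gives 7>1]
(D,Q,Z): not NE [P3→Y gives 5>4]

Equilibria: none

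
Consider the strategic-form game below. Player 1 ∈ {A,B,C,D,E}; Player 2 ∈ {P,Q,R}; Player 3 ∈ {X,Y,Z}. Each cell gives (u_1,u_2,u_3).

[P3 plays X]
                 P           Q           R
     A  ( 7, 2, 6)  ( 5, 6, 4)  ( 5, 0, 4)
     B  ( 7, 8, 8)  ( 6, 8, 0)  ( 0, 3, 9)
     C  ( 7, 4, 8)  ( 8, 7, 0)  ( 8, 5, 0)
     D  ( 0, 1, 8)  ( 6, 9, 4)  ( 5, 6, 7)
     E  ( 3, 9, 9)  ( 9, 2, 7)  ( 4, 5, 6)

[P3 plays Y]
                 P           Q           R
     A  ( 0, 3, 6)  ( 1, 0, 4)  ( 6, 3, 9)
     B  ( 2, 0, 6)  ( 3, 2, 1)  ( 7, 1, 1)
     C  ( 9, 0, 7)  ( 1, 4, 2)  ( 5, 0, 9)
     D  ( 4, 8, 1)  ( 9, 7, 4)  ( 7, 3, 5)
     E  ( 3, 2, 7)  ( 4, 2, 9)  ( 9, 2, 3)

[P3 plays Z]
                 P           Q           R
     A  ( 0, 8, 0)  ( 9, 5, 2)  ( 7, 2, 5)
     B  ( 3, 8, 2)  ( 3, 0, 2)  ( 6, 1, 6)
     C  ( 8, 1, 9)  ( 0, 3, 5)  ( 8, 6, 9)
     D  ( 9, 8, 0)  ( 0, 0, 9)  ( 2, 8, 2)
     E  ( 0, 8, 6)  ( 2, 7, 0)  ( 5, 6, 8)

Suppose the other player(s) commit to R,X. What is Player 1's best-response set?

argmax u_1 = {C}

u_1(A vs R,X) = 5
u_1(B vs R,X) = 0
u_1(C vs R,X) = 8
u_1(D vs R,X) = 5
u_1(E vs R,X) = 4
max payoff 8 at {C}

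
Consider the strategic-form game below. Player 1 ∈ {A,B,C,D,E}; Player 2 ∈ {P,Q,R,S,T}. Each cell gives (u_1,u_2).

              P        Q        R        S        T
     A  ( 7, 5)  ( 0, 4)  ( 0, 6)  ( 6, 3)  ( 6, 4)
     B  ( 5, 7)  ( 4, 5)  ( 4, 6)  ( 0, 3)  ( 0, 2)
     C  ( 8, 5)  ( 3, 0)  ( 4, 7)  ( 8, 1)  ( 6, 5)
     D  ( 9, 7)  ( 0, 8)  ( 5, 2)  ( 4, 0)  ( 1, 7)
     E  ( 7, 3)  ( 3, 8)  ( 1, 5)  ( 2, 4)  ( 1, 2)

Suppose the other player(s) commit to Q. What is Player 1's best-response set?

u_1(A vs Q) = 0
u_1(B vs Q) = 4
u_1(C vs Q) = 3
u_1(D vs Q) = 0
u_1(E vs Q) = 3
max payoff 4 at {B}

BR_1 = {B}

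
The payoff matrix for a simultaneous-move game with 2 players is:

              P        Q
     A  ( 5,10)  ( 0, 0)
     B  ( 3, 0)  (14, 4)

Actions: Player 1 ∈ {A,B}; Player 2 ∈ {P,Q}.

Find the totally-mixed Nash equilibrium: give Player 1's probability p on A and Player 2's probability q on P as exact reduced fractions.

P1 indiff ⇒ q·5+(1-q)·0 = q·3+(1-q)·14 ⇒ q(2) = (1-q)(14) ⇒ q = 7/8
P2 indiff ⇒ p·10+(1-p)·0 = p·0+(1-p)·4 ⇒ p(10) = (1-p)(4) ⇒ p = 2/7

(p,q) = (2/7, 7/8)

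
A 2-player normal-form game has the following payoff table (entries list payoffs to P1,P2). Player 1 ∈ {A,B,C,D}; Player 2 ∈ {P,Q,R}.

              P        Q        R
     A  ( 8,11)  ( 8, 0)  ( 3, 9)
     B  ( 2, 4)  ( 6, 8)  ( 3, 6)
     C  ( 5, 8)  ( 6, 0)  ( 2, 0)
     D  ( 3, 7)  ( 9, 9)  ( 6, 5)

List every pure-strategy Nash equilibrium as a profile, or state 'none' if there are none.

(A,P): NE
(A,Q): not NE [P1→D gives 9>8; P2→P gives 11>0]
(A,R): not NE [P1→D gives 6>3; P2→P gives 11>9]
(B,P): not NE [P1→A gives 8>2; P2→Q gives 8>4]
(B,Q): not NE [P1→D gives 9>6]
(B,R): not NE [P1→D gives 6>3; P2→Q gives 8>6]
(C,P): not NE [P1→A gives 8>5]
(C,Q): not NE [P1→D gives 9>6; P2→P gives 8>0]
(C,R): not NE [P1→D gives 6>2; P2→P gives 8>0]
(D,P): not NE [P1→A gives 8>3; P2→Q gives 9>7]
(D,Q): NE
(D,R): not NE [P2→Q gives 9>5]

PSNE = {(A,P), (D,Q)}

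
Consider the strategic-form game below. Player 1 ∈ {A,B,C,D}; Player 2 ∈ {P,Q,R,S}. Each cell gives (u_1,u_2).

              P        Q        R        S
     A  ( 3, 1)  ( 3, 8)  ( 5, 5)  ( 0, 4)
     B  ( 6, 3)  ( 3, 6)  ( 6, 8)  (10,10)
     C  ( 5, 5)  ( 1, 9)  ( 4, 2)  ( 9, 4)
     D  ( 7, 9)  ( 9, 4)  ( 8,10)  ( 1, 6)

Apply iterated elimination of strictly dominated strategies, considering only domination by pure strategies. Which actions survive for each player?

IESDS → P1:{B,D} P2:{R,S}

P1 drop A (D beats it: P:7>3 Q:9>3 R:8>5 S:1>0)
P1 drop C (B beats it: P:6>5 Q:3>1 R:6>4 S:10>9)
P2 drop P (R beats it: B:8>3 D:10>9)
P2 drop Q (R beats it: B:8>6 D:10>4)
P1→{B,D} P2→{R,S}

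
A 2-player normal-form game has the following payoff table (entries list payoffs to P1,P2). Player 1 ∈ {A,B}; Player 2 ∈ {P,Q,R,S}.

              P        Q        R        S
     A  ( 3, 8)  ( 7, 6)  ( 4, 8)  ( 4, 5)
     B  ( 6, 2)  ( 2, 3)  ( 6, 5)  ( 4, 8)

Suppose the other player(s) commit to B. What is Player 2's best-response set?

P2 best: {S}

u_2(P vs B) = 2
u_2(Q vs B) = 3
u_2(R vs B) = 5
u_2(S vs B) = 8
max payoff 8 at {S}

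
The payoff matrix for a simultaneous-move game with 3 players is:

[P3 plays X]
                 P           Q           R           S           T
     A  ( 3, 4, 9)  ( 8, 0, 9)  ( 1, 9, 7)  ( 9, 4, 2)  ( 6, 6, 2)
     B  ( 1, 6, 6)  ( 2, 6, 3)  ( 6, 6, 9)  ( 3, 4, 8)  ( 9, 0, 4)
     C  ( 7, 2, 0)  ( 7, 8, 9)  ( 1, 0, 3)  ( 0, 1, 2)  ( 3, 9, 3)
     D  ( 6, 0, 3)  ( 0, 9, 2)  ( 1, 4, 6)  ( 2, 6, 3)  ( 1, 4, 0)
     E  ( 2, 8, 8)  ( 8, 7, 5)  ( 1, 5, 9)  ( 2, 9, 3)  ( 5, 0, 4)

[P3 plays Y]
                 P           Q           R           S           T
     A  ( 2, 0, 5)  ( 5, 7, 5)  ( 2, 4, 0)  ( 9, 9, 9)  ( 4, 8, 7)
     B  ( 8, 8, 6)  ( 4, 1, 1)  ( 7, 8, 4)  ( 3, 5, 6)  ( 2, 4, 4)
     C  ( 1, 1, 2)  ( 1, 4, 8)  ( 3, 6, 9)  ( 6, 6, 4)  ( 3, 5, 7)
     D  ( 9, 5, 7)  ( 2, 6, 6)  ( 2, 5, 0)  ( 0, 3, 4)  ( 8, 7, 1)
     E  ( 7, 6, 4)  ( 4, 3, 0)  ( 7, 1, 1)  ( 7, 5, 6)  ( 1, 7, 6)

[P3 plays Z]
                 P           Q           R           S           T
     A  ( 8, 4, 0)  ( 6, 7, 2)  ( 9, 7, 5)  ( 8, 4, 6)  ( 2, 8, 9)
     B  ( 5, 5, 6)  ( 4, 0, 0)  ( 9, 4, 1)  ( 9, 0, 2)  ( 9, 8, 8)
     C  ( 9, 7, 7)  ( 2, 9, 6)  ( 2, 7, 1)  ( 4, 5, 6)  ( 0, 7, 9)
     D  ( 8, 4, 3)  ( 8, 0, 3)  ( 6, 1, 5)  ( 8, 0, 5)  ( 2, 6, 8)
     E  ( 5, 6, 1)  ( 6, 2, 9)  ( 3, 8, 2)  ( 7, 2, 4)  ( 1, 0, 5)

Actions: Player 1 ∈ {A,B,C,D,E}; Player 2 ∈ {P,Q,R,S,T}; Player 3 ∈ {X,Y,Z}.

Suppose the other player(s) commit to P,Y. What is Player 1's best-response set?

P1 best: {D}

u_1(A vs P,Y) = 2
u_1(B vs P,Y) = 8
u_1(C vs P,Y) = 1
u_1(D vs P,Y) = 9
u_1(E vs P,Y) = 7
max payoff 9 at {D}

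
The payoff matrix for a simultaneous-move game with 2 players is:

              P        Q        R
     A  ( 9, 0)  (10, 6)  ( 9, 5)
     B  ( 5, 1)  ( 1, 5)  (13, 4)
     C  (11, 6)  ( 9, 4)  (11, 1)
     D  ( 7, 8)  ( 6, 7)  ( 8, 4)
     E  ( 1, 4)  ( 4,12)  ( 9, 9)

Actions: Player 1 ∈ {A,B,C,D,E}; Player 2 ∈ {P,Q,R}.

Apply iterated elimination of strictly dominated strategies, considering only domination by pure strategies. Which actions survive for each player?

P1 drop D (A beats it: P:9>7 Q:10>6 R:9>8)
P1 drop E (C beats it: P:11>1 Q:9>4 R:11>9)
P2 drop R (Q beats it: A:6>5 B:5>4 C:4>1)
P1 drop B (A beats it: P:9>5 Q:10>1)
P1→{A,C} P2→{P,Q}

IESDS → P1:{A,C} P2:{P,Q}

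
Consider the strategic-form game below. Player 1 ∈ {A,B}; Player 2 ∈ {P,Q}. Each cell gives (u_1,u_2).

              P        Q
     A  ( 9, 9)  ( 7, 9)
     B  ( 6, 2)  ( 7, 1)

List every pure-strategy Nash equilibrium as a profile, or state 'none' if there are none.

PSNE = {(A,P), (A,Q)}

(A,P): NE
(A,Q): NE
(B,P): not NE [P1→A gives 9>6]
(B,Q): not NE [P2→P gives 2>1]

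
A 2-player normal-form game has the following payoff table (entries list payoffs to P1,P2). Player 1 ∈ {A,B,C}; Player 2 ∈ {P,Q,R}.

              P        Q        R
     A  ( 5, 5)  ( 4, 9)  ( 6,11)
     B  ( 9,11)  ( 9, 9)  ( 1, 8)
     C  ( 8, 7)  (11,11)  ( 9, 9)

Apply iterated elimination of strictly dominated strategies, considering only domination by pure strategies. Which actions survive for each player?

IESDS → P1:{B,C} P2:{P,Q}

P1 drop A (C beats it: P:8>5 Q:11>4 R:9>6)
P2 drop R (Q beats it: B:9>8 C:11>9)
P1→{B,C} P2→{P,Q}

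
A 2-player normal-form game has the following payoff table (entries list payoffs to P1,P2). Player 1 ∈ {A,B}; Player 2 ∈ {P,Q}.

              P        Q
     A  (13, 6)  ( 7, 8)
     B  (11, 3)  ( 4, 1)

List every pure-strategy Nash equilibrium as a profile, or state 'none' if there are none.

Nash profiles: (A,Q)

(A,P): not NE [P2→Q gives 8>6]
(A,Q): NE
(B,P): not NE [P1→A gives 13>11]
(B,Q): not NE [P1→A gives 7>4; P2→P gives 3>1]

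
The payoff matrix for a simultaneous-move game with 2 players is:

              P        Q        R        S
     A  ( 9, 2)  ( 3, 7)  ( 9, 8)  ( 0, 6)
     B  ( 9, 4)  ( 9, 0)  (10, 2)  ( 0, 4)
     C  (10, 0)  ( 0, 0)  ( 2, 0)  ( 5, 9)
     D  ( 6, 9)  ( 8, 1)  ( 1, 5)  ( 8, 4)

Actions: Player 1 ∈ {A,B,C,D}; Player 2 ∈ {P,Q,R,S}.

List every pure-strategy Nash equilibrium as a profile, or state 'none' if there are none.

PSNE: ∅

(A,P): not NE [P1→C gives 10>9; P2→R gives 8>2]
(A,Q): not NE [P1→B gives 9>3; P2→R gives 8>7]
(A,R): not NE [P1→B gives 10>9]
(A,S): not NE [P1→D gives 8>0; P2→R gives 8>6]
(B,P): not NE [P1→C gives 10>9]
(B,Q): not NE [P2→S gives 4>0]
(B,R): not NE [P2→S gives 4>2]
(B,S): not NE [P1→D gives 8>0]
(C,P): not NE [P2→S gives 9>0]
(C,Q): not NE [P1→B gives 9>0; P2→S gives 9>0]
(C,R): not NE [P1→B gives 10>2; P2→S gives 9>0]
(C,S): not NE [P1→D gives 8>5]
(D,P): not NE [P1→C gives 10>6]
(D,Q): not NE [P1→B gives 9>8; P2→P gives 9>1]
(D,R): not NE [P1→B gives 10>1; P2→P gives 9>5]
(D,S): not NE [P2→P gives 9>4]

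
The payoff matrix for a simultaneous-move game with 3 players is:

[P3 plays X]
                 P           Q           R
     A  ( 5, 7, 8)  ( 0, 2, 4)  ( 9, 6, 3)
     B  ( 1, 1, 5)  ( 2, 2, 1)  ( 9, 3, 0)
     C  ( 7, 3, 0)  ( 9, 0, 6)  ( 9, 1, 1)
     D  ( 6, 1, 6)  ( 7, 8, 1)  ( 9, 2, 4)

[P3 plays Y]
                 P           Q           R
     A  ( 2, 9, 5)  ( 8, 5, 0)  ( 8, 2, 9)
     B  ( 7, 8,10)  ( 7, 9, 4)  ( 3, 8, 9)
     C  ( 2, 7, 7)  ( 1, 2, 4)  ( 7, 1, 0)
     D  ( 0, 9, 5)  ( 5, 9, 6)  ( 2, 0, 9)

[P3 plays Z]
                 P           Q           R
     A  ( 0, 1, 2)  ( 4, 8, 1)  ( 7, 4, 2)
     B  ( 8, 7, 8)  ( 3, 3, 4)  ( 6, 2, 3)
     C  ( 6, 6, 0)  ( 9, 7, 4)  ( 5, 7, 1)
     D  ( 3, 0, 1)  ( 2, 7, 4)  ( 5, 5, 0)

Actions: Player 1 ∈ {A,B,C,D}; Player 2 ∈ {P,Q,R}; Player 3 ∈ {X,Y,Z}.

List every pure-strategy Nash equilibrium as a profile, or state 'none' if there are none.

PSNE: ∅

(A,P,X): not NE [P1→C gives 7>5]
(A,P,Y): not NE [P1→B gives 7>2; P3→X gives 8>5]
(A,P,Z): not NE [P1→B gives 8>0; P2→Q gives 8>1; P3→X gives 8>2]
(A,Q,X): not NE [P1→C gives 9>0; P2→P gives 7>2]
(A,Q,Y): not NE [P2→P gives 9>5; P3→X gives 4>0]
(A,Q,Z): not NE [P1→C gives 9>4; P3→X gives 4>1]
(A,R,X): not NE [P2→P gives 7>6; P3→Y gives 9>3]
(A,R,Y): not NE [P2→P gives 9>2]
(A,R,Z): not NE [P2→Q gives 8>4; P3→Y gives 9>2]
(B,P,X): not NE [P1→C gives 7>1; P2→R gives 3>1; P3→Y gives 10>5]
(B,P,Y): not NE [P2→Q gives 9>8]
(B,P,Z): not NE [P3→Y gives 10>8]
(B,Q,X): not NE [P1→C gives 9>2; P2→R gives 3>2; P3→Z gives 4>1]
(B,Q,Y): not NE [P1→A gives 8>7]
(B,Q,Z): not NE [P1→C gives 9>3; P2→P gives 7>3]
(B,R,X): not NE [P3→Y gives 9>0]
(B,R,Y): not NE [P1→A gives 8>3; P2→Q gives 9>8]
(B,R,Z): not NE [P1→A gives 7>6; P2→P gives 7>2; P3→Y gives 9>3]
(C,P,X): not NE [P3→Y gives 7>0]
(C,P,Y): not NE [P1→B gives 7>2]
(C,P,Z): not NE [P1→B gives 8>6; P2→R gives 7>6; P3→Y gives 7>0]
(C,Q,X): not NE [P2→P gives 3>0]
(C,Q,Y): not NE [P1→A gives 8>1; P2→P gives 7>2; P3→X gives 6>4]
(C,Q,Z): not NE [P3→X gives 6>4]
(C,R,X): not NE [P2→P gives 3>1]
(C,R,Y): not NE [P1→A gives 8>7; P2→P gives 7>1; P3→Z gives 1>0]
(C,R,Z): not NE [P1→A gives 7>5]
(D,P,X): not NE [P1→C gives 7>6; P2→Q gives 8>1]
(D,P,Y): not NE [P1→B gives 7>0; P3→X gives 6>5]
(D,P,Z): not NE [P1→B gives 8>3; P2→Q gives 7>0; P3→X gives 6>1]
(D,Q,X): not NE [P1→C gives 9>7; P3→Y gives 6>1]
(D,Q,Y): not NE [P1→A gives 8>5]
(D,Q,Z): not NE [P1→C gives 9>2; P3→Y gives 6>4]
(D,R,X): not NE [P2→Q gives 8>2; P3→Y gives 9>4]
(D,R,Y): not NE [P1→A gives 8>2; P2→Q gives 9>0]
(D,R,Z): not NE [P1→A gives 7>5; P2→Q gives 7>5; P3→Y gives 9>0]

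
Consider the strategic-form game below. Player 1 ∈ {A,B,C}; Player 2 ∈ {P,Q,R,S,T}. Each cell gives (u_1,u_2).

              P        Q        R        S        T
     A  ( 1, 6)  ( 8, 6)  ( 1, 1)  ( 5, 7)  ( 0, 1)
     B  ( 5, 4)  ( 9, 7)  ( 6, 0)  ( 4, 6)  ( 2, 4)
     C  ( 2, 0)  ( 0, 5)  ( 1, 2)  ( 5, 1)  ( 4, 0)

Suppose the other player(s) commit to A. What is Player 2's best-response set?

BR_2 = {S}

u_2(P vs A) = 6
u_2(Q vs A) = 6
u_2(R vs A) = 1
u_2(S vs A) = 7
u_2(T vs A) = 1
max payoff 7 at {S}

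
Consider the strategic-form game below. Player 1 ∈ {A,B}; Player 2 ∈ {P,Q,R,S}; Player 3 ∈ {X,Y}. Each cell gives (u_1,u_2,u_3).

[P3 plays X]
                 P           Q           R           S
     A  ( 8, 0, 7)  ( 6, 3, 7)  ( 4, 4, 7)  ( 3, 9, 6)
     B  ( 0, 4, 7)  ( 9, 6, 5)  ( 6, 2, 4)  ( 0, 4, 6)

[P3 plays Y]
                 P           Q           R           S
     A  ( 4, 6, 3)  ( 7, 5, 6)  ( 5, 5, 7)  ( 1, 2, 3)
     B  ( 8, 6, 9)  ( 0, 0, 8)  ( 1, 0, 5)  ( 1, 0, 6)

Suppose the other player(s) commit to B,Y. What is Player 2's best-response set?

BR_2 = {P}

u_2(P vs B,Y) = 6
u_2(Q vs B,Y) = 0
u_2(R vs B,Y) = 0
u_2(S vs B,Y) = 0
max payoff 6 at {P}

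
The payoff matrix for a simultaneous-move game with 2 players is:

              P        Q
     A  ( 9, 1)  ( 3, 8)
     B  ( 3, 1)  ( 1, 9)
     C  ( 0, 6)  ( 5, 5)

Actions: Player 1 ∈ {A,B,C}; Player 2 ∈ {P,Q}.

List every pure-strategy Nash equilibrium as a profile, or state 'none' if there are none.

PSNE: ∅

(A,P): not NE [P2→Q gives 8>1]
(A,Q): not NE [P1→C gives 5>3]
(B,P): not NE [P1→A gives 9>3; P2→Q gives 9>1]
(B,Q): not NE [P1→C gives 5>1]
(C,P): not NE [P1→A gives 9>0]
(C,Q): not NE [P2→P gives 6>5]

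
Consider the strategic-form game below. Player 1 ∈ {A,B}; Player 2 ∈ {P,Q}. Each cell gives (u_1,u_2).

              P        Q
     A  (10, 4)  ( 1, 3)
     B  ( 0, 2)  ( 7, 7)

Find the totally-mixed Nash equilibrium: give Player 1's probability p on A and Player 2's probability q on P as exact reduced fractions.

(p,q) = (5/6, 3/8)

P1 indiff ⇒ q·10+(1-q)·1 = q·0+(1-q)·7 ⇒ q(10) = (1-q)(6) ⇒ q = 3/8
P2 indiff ⇒ p·4+(1-p)·2 = p·3+(1-p)·7 ⇒ p(1) = (1-p)(5) ⇒ p = 5/6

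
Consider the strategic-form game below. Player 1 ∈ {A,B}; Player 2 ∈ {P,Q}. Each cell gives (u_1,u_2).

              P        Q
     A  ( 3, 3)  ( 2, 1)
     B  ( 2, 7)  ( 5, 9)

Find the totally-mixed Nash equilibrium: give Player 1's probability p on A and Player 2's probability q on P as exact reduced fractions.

P1 indiff ⇒ q·3+(1-q)·2 = q·2+(1-q)·5 ⇒ q(1) = (1-q)(3) ⇒ q = 3/4
P2 indiff ⇒ p·3+(1-p)·7 = p·1+(1-p)·9 ⇒ p(2) = (1-p)(2) ⇒ p = 1/2

p=1/2, q=3/4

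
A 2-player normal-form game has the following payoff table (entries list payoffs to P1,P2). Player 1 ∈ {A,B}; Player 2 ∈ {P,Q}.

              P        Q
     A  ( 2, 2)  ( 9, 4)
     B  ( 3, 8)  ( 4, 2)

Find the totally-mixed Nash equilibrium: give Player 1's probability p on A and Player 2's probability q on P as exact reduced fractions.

p=3/4, q=5/6

P1 indiff ⇒ q·2+(1-q)·9 = q·3+(1-q)·4 ⇒ q(-1) = (1-q)(-5) ⇒ q = 5/6
P2 indiff ⇒ p·2+(1-p)·8 = p·4+(1-p)·2 ⇒ p(-2) = (1-p)(-6) ⇒ p = 3/4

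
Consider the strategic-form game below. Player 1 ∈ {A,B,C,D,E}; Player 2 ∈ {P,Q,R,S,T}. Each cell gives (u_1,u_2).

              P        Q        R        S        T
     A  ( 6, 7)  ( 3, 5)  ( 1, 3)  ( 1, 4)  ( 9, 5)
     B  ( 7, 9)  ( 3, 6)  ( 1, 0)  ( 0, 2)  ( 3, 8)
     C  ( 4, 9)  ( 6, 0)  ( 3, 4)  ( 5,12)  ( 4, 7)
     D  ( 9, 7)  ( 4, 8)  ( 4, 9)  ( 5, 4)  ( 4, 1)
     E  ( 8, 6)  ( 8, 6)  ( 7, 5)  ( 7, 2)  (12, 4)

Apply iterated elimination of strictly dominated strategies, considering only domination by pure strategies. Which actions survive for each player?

P1 drop A (E beats it: P:8>6 Q:8>3 R:7>1 S:7>1 T:12>9)
P1 drop B (D beats it: P:9>7 Q:4>3 R:4>1 S:5>0 T:4>3)
P1 drop C (E beats it: P:8>4 Q:8>6 R:7>3 S:7>5 T:12>4)
P2 drop S (P beats it: D:7>4 E:6>2)
P2 drop T (P beats it: D:7>1 E:6>4)
P1→{D,E} P2→{P,Q,R}

IESDS → P1:{D,E} P2:{P,Q,R}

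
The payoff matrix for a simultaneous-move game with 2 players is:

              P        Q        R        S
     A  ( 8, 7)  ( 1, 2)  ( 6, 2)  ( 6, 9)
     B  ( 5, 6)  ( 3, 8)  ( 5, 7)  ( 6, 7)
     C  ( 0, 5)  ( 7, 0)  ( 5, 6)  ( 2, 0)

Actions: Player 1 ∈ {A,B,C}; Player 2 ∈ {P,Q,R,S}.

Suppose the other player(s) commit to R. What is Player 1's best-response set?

u_1(A vs R) = 6
u_1(B vs R) = 5
u_1(C vs R) = 5
max payoff 6 at {A}

argmax u_1 = {A}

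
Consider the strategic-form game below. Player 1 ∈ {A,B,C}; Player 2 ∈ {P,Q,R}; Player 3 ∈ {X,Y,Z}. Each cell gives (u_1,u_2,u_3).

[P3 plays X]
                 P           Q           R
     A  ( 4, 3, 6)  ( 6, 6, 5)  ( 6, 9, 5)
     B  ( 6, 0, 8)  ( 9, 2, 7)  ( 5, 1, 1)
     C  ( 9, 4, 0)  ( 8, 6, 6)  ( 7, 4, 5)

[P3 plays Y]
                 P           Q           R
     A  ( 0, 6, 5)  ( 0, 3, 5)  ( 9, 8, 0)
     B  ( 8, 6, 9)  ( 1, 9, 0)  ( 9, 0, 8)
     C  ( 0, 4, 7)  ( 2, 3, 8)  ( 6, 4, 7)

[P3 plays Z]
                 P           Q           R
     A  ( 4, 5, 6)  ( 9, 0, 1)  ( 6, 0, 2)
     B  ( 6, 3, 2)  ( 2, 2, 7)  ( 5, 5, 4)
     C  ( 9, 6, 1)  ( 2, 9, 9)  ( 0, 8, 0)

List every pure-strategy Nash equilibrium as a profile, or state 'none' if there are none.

PSNE = {(B,Q,X)}

(A,P,X): not NE [P1→C gives 9>4; P2→R gives 9>3]
(A,P,Y): not NE [P1→B gives 8>0; P2→R gives 8>6; P3→Z gives 6>5]
(A,P,Z): not NE [P1→C gives 9>4]
(A,Q,X): not NE [P1→B gives 9>6; P2→R gives 9>6]
(A,Q,Y): not NE [P1→C gives 2>0; P2→R gives 8>3]
(A,Q,Z): not NE [P2→P gives 5>0; P3→Y gives 5>1]
(A,R,X): not NE [P1→C gives 7>6]
(A,R,Y): not NE [P3→X gives 5>0]
(A,R,Z): not NE [P2→P gives 5>0; P3→X gives 5>2]
(B,P,X): not NE [P1→C gives 9>6; P2→Q gives 2>0; P3→Y gives 9>8]
(B,P,Y): not NE [P2→Q gives 9>6]
(B,P,Z): not NE [P1→C gives 9>6; P2→R gives 5>3; P3→Y gives 9>2]
(B,Q,X): NE
(B,Q,Y): not NE [P1→C gives 2>1; P3→Z gives 7>0]
(B,Q,Z): not NE [P1→A gives 9>2; P2→R gives 5>2]
(B,R,X): not NE [P1→C gives 7>5; P2→Q gives 2>1; P3→Y gives 8>1]
(B,R,Y): not NE [P2→Q gives 9>0]
(B,R,Z): not NE [P1→A gives 6>5; P3→Y gives 8>4]
(C,P,X): not NE [P2→Q gives 6>4; P3→Y gives 7>0]
(C,P,Y): not NE [P1→B gives 8>0]
(C,P,Z): not NE [P2→Q gives 9>6; P3→Y gives 7>1]
(C,Q,X): not NE [P1→B gives 9>8; P3→Z gives 9>6]
(C,Q,Y): not NE [P2→R gives 4>3; P3→Z gives 9>8]
(C,Q,Z): not NE [P1→A gives 9>2]
(C,R,X): not NE [P2→Q gives 6>4; P3→Y gives 7>5]
(C,R,Y): not NE [P1→B gives 9>6]
(C,R,Z): not NE [P1→A gives 6>0; P2→Q gives 9>8; P3→Y gives 7>0]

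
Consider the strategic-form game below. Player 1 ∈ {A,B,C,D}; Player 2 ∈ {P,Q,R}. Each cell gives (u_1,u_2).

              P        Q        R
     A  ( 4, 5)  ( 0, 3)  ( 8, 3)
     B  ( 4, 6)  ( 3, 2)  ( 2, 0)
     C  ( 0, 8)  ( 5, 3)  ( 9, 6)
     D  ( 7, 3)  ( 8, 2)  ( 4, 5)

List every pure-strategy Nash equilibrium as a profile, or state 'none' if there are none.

(A,P): not NE [P1→D gives 7>4]
(A,Q): not NE [P1→D gives 8>0; P2→P gives 5>3]
(A,R): not NE [P1→C gives 9>8; P2→P gives 5>3]
(B,P): not NE [P1→D gives 7>4]
(B,Q): not NE [P1→D gives 8>3; P2→P gives 6>2]
(B,R): not NE [P1→C gives 9>2; P2→P gives 6>0]
(C,P): not NE [P1→D gives 7>0]
(C,Q): not NE [P1→D gives 8>5; P2→P gives 8>3]
(C,R): not NE [P2→P gives 8>6]
(D,P): not NE [P2→R gives 5>3]
(D,Q): not NE [P2→R gives 5>2]
(D,R): not NE [P1→C gives 9>4]

Equilibria: none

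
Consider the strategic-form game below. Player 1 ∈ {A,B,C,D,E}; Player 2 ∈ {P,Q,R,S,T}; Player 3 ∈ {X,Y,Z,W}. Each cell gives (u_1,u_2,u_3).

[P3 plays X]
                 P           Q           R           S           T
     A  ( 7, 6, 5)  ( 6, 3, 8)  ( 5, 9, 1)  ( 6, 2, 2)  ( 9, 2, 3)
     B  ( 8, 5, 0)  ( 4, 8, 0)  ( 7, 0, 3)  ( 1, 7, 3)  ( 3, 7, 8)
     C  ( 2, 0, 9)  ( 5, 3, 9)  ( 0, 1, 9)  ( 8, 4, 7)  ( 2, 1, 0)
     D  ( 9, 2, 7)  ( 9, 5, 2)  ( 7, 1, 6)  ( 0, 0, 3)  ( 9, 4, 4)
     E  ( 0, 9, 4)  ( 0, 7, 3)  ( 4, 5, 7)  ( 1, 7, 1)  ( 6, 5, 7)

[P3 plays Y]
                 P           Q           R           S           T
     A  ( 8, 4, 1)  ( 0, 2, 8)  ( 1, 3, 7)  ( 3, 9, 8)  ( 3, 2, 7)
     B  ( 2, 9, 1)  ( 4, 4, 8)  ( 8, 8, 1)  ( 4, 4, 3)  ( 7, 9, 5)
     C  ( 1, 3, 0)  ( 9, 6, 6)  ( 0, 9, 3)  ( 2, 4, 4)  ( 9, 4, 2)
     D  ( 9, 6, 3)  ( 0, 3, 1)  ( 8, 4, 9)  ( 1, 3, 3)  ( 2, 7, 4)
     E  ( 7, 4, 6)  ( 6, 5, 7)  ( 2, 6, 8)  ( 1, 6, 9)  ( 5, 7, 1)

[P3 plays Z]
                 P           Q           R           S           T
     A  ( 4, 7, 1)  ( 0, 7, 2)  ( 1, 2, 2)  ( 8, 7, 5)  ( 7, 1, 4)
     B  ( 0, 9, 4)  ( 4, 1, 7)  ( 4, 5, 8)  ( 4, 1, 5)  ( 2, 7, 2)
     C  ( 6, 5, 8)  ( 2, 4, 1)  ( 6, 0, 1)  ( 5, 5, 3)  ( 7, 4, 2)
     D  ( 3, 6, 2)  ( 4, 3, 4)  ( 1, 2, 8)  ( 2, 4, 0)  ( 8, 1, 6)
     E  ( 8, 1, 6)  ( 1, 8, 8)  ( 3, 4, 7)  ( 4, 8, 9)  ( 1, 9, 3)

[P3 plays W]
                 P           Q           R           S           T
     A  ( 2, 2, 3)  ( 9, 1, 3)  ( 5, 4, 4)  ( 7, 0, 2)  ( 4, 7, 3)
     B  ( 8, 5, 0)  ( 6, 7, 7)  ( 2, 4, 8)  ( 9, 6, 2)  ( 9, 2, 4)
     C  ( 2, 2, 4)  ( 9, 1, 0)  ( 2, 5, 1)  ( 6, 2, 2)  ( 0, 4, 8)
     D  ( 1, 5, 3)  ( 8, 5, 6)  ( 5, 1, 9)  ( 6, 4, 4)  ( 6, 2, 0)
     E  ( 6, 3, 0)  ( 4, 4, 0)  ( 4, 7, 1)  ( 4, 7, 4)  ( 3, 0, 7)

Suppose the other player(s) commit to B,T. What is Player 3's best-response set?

argmax u_3 = {X}

u_3(X vs B,T) = 8
u_3(Y vs B,T) = 5
u_3(Z vs B,T) = 2
u_3(W vs B,T) = 4
max payoff 8 at {X}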